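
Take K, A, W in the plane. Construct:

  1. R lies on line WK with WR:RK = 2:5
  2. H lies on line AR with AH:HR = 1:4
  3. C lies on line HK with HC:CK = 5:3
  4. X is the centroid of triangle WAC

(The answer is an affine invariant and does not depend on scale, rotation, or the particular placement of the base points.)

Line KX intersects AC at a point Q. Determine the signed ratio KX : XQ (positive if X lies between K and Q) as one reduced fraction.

Work in coordinates with K = (0, 0), A = (1, 0), W = (0, 1).
1. R lies on line WK with WR:RK = 2:5 ⇒ R = (0, 5/7)
2. H lies on line AR with AH:HR = 1:4 ⇒ H = (4/5, 1/7)
3. C lies on line HK with HC:CK = 5:3 ⇒ C = (3/10, 3/56)
4. X is the centroid of triangle WAC ⇒ X = (13/30, 59/168)
line KX meets AC at Q = (39/452, 885/12656)
X = K + t·(Q−K) with t = 226/45, so KX:XQ = 226/45:-181/45

KX:XQ = -226/181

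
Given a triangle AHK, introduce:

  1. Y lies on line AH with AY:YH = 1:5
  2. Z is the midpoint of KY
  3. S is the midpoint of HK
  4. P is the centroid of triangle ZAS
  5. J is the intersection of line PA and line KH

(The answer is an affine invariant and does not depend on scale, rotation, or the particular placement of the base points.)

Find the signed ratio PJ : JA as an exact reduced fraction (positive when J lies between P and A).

Set A = (0, 0), H = (1, 0), K = (0, 1); any affine frame gives the same invariant.
1. Y lies on line AH with AY:YH = 1:5 ⇒ Y = (1/6, 0)
2. Z is the midpoint of KY ⇒ Z = (1/12, 1/2)
3. S is the midpoint of HK ⇒ S = (1/2, 1/2)
4. P is the centroid of triangle ZAS ⇒ P = (7/36, 1/3)
5. J is the intersection of line PA and line KH ⇒ J = (7/19, 12/19)
J = P + t·(A−P) with t = -17/19, so PJ:JA = t:(1−t) = -17/19:36/19

PJ:JA = -17/36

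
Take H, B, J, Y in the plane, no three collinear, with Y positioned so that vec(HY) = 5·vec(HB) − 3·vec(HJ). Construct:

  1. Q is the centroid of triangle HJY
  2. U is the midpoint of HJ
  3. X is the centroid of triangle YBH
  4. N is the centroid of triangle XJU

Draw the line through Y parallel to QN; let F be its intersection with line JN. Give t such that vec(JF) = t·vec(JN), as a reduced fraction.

t = -3/5

Choose coordinates H = (0, 0), B = (1, 0), J = (0, 1), Y = (5, -3).
1. Q is the centroid of triangle HJY ⇒ Q = (5/3, -2/3)
2. U is the midpoint of HJ ⇒ U = (0, 1/2)
3. X is the centroid of triangle YBH ⇒ X = (2, -1)
4. N is the centroid of triangle XJU ⇒ N = (2/3, 1/6)
through Y parallel to QN: direction (-1, 5/6); meets JN at F = (-2/5, 3/2)
F = J + t·(N−J) with t = -3/5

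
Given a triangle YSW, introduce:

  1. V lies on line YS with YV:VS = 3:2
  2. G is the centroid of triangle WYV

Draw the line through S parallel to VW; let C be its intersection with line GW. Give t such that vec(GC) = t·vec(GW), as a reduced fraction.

Choose coordinates Y = (0, 0), S = (1, 0), W = (0, 1).
1. V lies on line YS with YV:VS = 3:2 ⇒ V = (3/5, 0)
2. G is the centroid of triangle WYV ⇒ G = (1/5, 1/3)
through S parallel to VW: direction (-3/5, 1); meets GW at C = (-2/5, 7/3)
C = G + t·(W−G) with t = 3

t = 3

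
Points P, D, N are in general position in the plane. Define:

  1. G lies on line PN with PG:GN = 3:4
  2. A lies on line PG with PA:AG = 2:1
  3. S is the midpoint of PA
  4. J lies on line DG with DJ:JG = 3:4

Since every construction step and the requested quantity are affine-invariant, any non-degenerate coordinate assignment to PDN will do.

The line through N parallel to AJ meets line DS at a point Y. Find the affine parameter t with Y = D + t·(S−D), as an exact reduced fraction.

t = -23

Choose coordinates P = (0, 0), D = (1, 0), N = (0, 1).
1. G lies on line PN with PG:GN = 3:4 ⇒ G = (0, 3/7)
2. A lies on line PG with PA:AG = 2:1 ⇒ A = (0, 2/7)
3. S is the midpoint of PA ⇒ S = (0, 1/7)
4. J lies on line DG with DJ:JG = 3:4 ⇒ J = (4/7, 9/49)
through N parallel to AJ: direction (4/7, -5/49); meets DS at Y = (24, -23/7)
Y = D + t·(S−D) with t = -23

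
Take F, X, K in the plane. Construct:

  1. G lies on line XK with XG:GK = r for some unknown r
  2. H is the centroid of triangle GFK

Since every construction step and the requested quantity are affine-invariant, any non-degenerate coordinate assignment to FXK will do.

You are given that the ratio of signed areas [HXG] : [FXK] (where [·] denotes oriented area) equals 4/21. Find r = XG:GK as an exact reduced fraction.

Set F = (0, 0), X = (1, 0), K = (0, 1); any affine frame gives the same invariant.
1. With XG:GK = r, write λ = r/(r+1) so G = X + λ·(K−X); G is affine-linear in λ
2. H is the centroid of triangle GFK ⇒ H is an affine combination of earlier points and hence also affine-linear in λ
Every point depending on G is an affine combination of G and λ-independent points, so each such coordinate is linear in λ; the λ² term in each signed area is a multiple of (K−X)×(K−X) = 0, so 2·[HXG] and 2·[FXK] are each linear in λ. Evaluating at λ=0 and λ=1:
  2·[HXG] = 1/3·λ,   2·[FXK] = 1
So [HXG]:[FXK] = (1/3·λ) / (1). Setting this equal to 4/21:
  1/3·λ = 4/21·(1)  ⇒  λ = 4/7
Then r = λ/(1−λ) = (4/7)/(3/7) = 4/3. Check: with r = 4/3, G = (3/7, 4/7) and [HXG]:[FXK] = 4/21 as required.

r = 4/3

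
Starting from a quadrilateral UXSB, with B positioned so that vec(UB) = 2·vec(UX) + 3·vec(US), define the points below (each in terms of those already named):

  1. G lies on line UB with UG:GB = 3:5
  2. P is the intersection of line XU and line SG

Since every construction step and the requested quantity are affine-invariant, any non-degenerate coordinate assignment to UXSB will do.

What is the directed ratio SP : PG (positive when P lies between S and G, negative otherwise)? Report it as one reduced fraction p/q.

SP:PG = -8/9

Work in coordinates with U = (0, 0), X = (1, 0), S = (0, 1), B = (2, 3).
1. G lies on line UB with UG:GB = 3:5 ⇒ G = (3/4, 9/8)
2. P is the intersection of line XU and line SG ⇒ P = (-6, 0)
P = S + t·(G−S) with t = -8, so SP:PG = t:(1−t) = -8:9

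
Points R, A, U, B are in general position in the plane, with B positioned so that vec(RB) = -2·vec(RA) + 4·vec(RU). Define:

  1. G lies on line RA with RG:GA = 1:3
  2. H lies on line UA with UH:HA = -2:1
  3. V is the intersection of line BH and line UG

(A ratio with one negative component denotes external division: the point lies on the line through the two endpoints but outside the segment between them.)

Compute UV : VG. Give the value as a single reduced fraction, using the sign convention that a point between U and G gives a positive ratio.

Choose coordinates R = (0, 0), A = (1, 0), U = (0, 1), B = (-2, 4).
1. G lies on line RA with RG:GA = 1:3 ⇒ G = (1/4, 0)
2. H lies on line UA with UH:HA = -2:1 ⇒ H = (2, -1)
3. V is the intersection of line BH and line UG ⇒ V = (-2/11, 19/11)
V = U + t·(G−U) with t = -8/11, so UV:VG = t:(1−t) = -8/11:19/11

UV:VG = -8/19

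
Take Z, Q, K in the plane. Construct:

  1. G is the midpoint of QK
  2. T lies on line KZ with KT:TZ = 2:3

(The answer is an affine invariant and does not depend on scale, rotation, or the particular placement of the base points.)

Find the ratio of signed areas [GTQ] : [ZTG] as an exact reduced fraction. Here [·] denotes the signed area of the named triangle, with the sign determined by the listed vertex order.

Choose coordinates Z = (0, 0), Q = (1, 0), K = (0, 1).
1. G is the midpoint of QK ⇒ G = (1/2, 1/2)
2. T lies on line KZ with KT:TZ = 2:3 ⇒ T = (0, 3/5)
2·[GTQ] = 1/5, 2·[ZTG] = -3/10
[GTQ]:[ZTG] = 1/5:-3/10 = -2/3

[GTQ]:[ZTG] = -2/3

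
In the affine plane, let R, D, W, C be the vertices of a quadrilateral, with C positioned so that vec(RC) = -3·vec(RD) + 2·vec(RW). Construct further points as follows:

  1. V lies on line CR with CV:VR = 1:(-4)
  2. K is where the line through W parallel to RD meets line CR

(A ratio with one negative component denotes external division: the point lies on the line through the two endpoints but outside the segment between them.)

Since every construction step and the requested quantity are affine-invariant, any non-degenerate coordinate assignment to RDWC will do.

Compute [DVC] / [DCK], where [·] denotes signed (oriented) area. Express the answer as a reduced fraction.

[DVC]:[DCK] = 2/3

Work in coordinates with R = (0, 0), D = (1, 0), W = (0, 1), C = (-3, 2).
1. V lies on line CR with CV:VR = 1:(-4) ⇒ V = (-4, 8/3)
2. K is where the line through W parallel to RD meets line CR ⇒ K = (-3/2, 1)
2·[DVC] = 2/3, 2·[DCK] = 1
[DVC]:[DCK] = 2/3:1 = 2/3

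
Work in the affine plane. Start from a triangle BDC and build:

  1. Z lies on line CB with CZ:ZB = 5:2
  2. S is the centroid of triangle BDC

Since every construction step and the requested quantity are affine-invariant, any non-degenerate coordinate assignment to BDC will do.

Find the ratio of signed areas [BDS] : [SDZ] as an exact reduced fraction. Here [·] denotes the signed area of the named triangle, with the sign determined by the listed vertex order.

Work in coordinates with B = (0, 0), D = (1, 0), C = (0, 1).
1. Z lies on line CB with CZ:ZB = 5:2 ⇒ Z = (0, 2/7)
2. S is the centroid of triangle BDC ⇒ S = (1/3, 1/3)
2·[BDS] = 1/3, 2·[SDZ] = -1/7
[BDS]:[SDZ] = 1/3:-1/7 = -7/3

[BDS]:[SDZ] = -7/3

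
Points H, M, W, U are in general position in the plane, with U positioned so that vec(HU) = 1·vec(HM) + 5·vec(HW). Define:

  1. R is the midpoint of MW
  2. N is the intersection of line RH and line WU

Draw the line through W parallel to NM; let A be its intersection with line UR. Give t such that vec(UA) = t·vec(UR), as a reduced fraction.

t = 6/7

Choose coordinates H = (0, 0), M = (1, 0), W = (0, 1), U = (1, 5).
1. R is the midpoint of MW ⇒ R = (1/2, 1/2)
2. N is the intersection of line RH and line WU ⇒ N = (-1/3, -1/3)
through W parallel to NM: direction (4/3, 1/3); meets UR at A = (4/7, 8/7)
A = U + t·(R−U) with t = 6/7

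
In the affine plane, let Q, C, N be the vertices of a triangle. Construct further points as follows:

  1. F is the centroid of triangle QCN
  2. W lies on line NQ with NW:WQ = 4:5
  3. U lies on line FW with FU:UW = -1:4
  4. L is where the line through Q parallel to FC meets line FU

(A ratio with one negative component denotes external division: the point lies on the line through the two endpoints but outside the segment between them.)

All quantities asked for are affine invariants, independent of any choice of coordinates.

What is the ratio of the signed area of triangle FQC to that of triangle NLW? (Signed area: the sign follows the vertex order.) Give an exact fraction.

[FQC]:[NLW] = -9/40

Choose coordinates Q = (0, 0), C = (1, 0), N = (0, 1).
1. F is the centroid of triangle QCN ⇒ F = (1/3, 1/3)
2. W lies on line NQ with NW:WQ = 4:5 ⇒ W = (0, 5/9)
3. U lies on line FW with FU:UW = -1:4 ⇒ U = (4/9, 7/27)
4. L is where the line through Q parallel to FC meets line FU ⇒ L = (10/3, -5/3)
2·[FQC] = 1/3, 2·[NLW] = -40/27
[FQC]:[NLW] = 1/3:-40/27 = -9/40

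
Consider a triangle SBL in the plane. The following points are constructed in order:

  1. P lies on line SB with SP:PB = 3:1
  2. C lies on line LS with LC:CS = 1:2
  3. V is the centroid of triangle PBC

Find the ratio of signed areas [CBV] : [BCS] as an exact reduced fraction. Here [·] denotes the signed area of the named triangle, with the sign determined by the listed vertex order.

[CBV]:[BCS] = -1/12

Assign S = (0, 0), B = (1, 0), L = (0, 1) — the answer is frame-independent, so this choice is without loss of generality.
1. P lies on line SB with SP:PB = 3:1 ⇒ P = (3/4, 0)
2. C lies on line LS with LC:CS = 1:2 ⇒ C = (0, 2/3)
3. V is the centroid of triangle PBC ⇒ V = (7/12, 2/9)
2·[CBV] = -1/18, 2·[BCS] = 2/3
[CBV]:[BCS] = -1/18:2/3 = -1/12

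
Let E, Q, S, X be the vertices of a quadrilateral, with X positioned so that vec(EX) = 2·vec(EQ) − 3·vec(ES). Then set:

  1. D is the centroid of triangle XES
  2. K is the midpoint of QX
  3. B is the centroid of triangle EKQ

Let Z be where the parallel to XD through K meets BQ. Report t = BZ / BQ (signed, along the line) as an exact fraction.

Assign E = (0, 0), Q = (1, 0), S = (0, 1), X = (2, -3) — the answer is frame-independent, so this choice is without loss of generality.
1. D is the centroid of triangle XES ⇒ D = (2/3, -2/3)
2. K is the midpoint of QX ⇒ K = (3/2, -3/2)
3. B is the centroid of triangle EKQ ⇒ B = (5/6, -1/2)
through K parallel to XD: direction (-4/3, 7/3); meets BQ at Z = (33/38, -15/38)
Z = B + t·(Q−B) with t = 4/19

t = 4/19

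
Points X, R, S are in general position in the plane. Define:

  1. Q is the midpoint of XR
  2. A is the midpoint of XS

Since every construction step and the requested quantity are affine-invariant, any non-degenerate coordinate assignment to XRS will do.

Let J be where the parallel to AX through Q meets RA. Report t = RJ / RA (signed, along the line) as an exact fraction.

t = 1/2

Assign X = (0, 0), R = (1, 0), S = (0, 1) — the answer is frame-independent, so this choice is without loss of generality.
1. Q is the midpoint of XR ⇒ Q = (1/2, 0)
2. A is the midpoint of XS ⇒ A = (0, 1/2)
through Q parallel to AX: direction (0, -1/2); meets RA at J = (1/2, 1/4)
J = R + t·(A−R) with t = 1/2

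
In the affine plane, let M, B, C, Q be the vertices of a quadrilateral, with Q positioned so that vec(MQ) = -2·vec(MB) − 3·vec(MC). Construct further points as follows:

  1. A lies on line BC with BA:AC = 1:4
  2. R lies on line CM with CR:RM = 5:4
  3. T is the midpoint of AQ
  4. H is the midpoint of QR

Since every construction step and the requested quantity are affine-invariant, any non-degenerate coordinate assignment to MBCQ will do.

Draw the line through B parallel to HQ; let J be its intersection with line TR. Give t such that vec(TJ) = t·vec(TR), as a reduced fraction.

Choose coordinates M = (0, 0), B = (1, 0), C = (0, 1), Q = (-2, -3).
1. A lies on line BC with BA:AC = 1:4 ⇒ A = (4/5, 1/5)
2. R lies on line CM with CR:RM = 5:4 ⇒ R = (0, 4/9)
3. T is the midpoint of AQ ⇒ T = (-3/5, -7/5)
4. H is the midpoint of QR ⇒ H = (-1, -23/18)
through B parallel to HQ: direction (-1, -31/18); meets TR at J = (-117/73, -2945/657)
J = T + t·(R−T) with t = -122/73

t = -122/73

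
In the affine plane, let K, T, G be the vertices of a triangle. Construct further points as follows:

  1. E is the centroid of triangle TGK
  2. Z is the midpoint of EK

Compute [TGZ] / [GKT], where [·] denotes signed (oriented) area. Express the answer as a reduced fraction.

[TGZ]:[GKT] = 2/3

Assign K = (0, 0), T = (1, 0), G = (0, 1) — the answer is frame-independent, so this choice is without loss of generality.
1. E is the centroid of triangle TGK ⇒ E = (1/3, 1/3)
2. Z is the midpoint of EK ⇒ Z = (1/6, 1/6)
2·[TGZ] = 2/3, 2·[GKT] = 1
[TGZ]:[GKT] = 2/3:1 = 2/3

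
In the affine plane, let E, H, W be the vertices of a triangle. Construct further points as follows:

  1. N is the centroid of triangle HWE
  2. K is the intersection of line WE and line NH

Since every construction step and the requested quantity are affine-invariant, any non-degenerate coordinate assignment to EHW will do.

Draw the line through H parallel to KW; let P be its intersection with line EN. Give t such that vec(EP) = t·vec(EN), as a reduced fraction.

Choose coordinates E = (0, 0), H = (1, 0), W = (0, 1).
1. N is the centroid of triangle HWE ⇒ N = (1/3, 1/3)
2. K is the intersection of line WE and line NH ⇒ K = (0, 1/2)
through H parallel to KW: direction (0, 1/2); meets EN at P = (1, 1)
P = E + t·(N−E) with t = 3

t = 3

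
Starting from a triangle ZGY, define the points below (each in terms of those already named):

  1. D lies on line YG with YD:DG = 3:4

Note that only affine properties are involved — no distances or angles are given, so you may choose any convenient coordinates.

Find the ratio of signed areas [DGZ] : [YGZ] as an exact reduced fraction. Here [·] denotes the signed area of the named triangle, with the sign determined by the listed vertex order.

Choose coordinates Z = (0, 0), G = (1, 0), Y = (0, 1).
1. D lies on line YG with YD:DG = 3:4 ⇒ D = (3/7, 4/7)
2·[DGZ] = -4/7, 2·[YGZ] = -1
[DGZ]:[YGZ] = -4/7:-1 = 4/7

[DGZ]:[YGZ] = 4/7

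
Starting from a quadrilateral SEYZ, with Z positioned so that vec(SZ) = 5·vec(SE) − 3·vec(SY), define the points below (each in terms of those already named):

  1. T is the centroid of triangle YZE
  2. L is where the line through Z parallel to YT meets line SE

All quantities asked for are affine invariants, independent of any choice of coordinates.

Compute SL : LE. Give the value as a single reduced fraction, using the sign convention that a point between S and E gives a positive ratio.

Work in coordinates with S = (0, 0), E = (1, 0), Y = (0, 1), Z = (5, -3).
1. T is the centroid of triangle YZE ⇒ T = (2, -2/3)
2. L is where the line through Z parallel to YT meets line SE ⇒ L = (7/5, 0)
L = S + t·(E−S) with t = 7/5, so SL:LE = t:(1−t) = 7/5:-2/5

SL:LE = -7/2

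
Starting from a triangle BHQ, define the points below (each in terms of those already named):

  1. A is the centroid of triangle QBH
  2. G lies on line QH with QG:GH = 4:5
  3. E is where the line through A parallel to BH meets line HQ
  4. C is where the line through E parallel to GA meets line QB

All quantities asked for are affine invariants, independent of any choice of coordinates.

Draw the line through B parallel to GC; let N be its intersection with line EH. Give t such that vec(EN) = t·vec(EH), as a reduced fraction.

t = -4/3

Set B = (0, 0), H = (1, 0), Q = (0, 1); any affine frame gives the same invariant.
1. A is the centroid of triangle QBH ⇒ A = (1/3, 1/3)
2. G lies on line QH with QG:GH = 4:5 ⇒ G = (4/9, 5/9)
3. E is where the line through A parallel to BH meets line HQ ⇒ E = (2/3, 1/3)
4. C is where the line through E parallel to GA meets line QB ⇒ C = (0, -1)
through B parallel to GC: direction (-4/9, -14/9); meets EH at N = (2/9, 7/9)
N = E + t·(H−E) with t = -4/3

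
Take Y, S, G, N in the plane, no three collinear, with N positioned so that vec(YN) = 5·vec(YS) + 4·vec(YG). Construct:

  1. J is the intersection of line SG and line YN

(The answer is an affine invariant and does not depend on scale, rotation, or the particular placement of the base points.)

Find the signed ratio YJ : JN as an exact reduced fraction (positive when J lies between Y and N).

Set Y = (0, 0), S = (1, 0), G = (0, 1), N = (5, 4); any affine frame gives the same invariant.
1. J is the intersection of line SG and line YN ⇒ J = (5/9, 4/9)
J = Y + t·(N−Y) with t = 1/9, so YJ:JN = t:(1−t) = 1/9:8/9

YJ:JN = 1/8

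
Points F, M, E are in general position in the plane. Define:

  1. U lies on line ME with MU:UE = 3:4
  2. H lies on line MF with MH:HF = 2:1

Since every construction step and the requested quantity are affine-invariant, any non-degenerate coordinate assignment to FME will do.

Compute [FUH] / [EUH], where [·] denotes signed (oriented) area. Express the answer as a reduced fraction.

Choose coordinates F = (0, 0), M = (1, 0), E = (0, 1).
1. U lies on line ME with MU:UE = 3:4 ⇒ U = (4/7, 3/7)
2. H lies on line MF with MH:HF = 2:1 ⇒ H = (1/3, 0)
2·[FUH] = -1/7, 2·[EUH] = -8/21
[FUH]:[EUH] = -1/7:-8/21 = 3/8

[FUH]:[EUH] = 3/8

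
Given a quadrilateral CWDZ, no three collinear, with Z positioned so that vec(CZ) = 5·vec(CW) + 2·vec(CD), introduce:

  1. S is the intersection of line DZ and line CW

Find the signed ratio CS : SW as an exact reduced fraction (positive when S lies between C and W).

Assign C = (0, 0), W = (1, 0), D = (0, 1), Z = (5, 2) — the answer is frame-independent, so this choice is without loss of generality.
1. S is the intersection of line DZ and line CW ⇒ S = (-5, 0)
S = C + t·(W−C) with t = -5, so CS:SW = t:(1−t) = -5:6

CS:SW = -5/6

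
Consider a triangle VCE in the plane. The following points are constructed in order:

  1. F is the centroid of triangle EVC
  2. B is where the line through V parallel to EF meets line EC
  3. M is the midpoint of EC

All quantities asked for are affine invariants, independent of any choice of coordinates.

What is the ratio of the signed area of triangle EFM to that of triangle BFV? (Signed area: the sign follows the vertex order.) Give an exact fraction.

[EFM]:[BFV] = -1/6

Choose coordinates V = (0, 0), C = (1, 0), E = (0, 1).
1. F is the centroid of triangle EVC ⇒ F = (1/3, 1/3)
2. B is where the line through V parallel to EF meets line EC ⇒ B = (-1, 2)
3. M is the midpoint of EC ⇒ M = (1/2, 1/2)
2·[EFM] = 1/6, 2·[BFV] = -1
[EFM]:[BFV] = 1/6:-1 = -1/6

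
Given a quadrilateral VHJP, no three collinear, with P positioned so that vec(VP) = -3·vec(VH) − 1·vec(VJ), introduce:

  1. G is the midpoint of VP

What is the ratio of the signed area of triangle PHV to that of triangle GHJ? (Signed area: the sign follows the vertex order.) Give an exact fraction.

Assign V = (0, 0), H = (1, 0), J = (0, 1), P = (-3, -1) — the answer is frame-independent, so this choice is without loss of generality.
1. G is the midpoint of VP ⇒ G = (-3/2, -1/2)
2·[PHV] = 1, 2·[GHJ] = 3
[PHV]:[GHJ] = 1:3 = 1/3

[PHV]:[GHJ] = 1/3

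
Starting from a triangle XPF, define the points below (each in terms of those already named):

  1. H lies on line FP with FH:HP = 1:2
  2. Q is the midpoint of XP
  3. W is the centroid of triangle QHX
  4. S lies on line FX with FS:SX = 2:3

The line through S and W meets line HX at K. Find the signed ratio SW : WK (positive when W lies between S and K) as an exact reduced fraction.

Assign X = (0, 0), P = (1, 0), F = (0, 1) — the answer is frame-independent, so this choice is without loss of generality.
1. H lies on line FP with FH:HP = 1:2 ⇒ H = (1/3, 2/3)
2. Q is the midpoint of XP ⇒ Q = (1/2, 0)
3. W is the centroid of triangle QHX ⇒ W = (5/18, 2/9)
4. S lies on line FX with FS:SX = 2:3 ⇒ S = (0, 3/5)
line SW meets HX at K = (5/28, 5/14)
W = S + t·(K−S) with t = 14/9, so SW:WK = 14/9:-5/9

SW:WK = -14/5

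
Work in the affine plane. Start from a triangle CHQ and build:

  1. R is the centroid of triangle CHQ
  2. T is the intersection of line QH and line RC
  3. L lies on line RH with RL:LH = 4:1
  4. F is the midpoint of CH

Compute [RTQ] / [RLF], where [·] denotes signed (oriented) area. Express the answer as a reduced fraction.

[RTQ]:[RLF] = -5/4

Choose coordinates C = (0, 0), H = (1, 0), Q = (0, 1).
1. R is the centroid of triangle CHQ ⇒ R = (1/3, 1/3)
2. T is the intersection of line QH and line RC ⇒ T = (1/2, 1/2)
3. L lies on line RH with RL:LH = 4:1 ⇒ L = (13/15, 1/15)
4. F is the midpoint of CH ⇒ F = (1/2, 0)
2·[RTQ] = 1/6, 2·[RLF] = -2/15
[RTQ]:[RLF] = 1/6:-2/15 = -5/4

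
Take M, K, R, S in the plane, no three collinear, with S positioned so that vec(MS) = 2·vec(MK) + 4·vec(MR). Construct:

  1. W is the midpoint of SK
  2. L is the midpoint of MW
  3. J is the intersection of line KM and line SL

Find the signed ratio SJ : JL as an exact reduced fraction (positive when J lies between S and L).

SJ:JL = -4

Work in coordinates with M = (0, 0), K = (1, 0), R = (0, 1), S = (2, 4).
1. W is the midpoint of SK ⇒ W = (3/2, 2)
2. L is the midpoint of MW ⇒ L = (3/4, 1)
3. J is the intersection of line KM and line SL ⇒ J = (1/3, 0)
J = S + t·(L−S) with t = 4/3, so SJ:JL = t:(1−t) = 4/3:-1/3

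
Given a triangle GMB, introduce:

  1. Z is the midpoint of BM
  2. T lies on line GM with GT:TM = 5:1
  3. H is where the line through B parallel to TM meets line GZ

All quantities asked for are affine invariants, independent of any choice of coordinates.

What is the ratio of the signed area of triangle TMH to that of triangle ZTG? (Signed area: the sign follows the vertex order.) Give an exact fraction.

Choose coordinates G = (0, 0), M = (1, 0), B = (0, 1).
1. Z is the midpoint of BM ⇒ Z = (1/2, 1/2)
2. T lies on line GM with GT:TM = 5:1 ⇒ T = (5/6, 0)
3. H is where the line through B parallel to TM meets line GZ ⇒ H = (1, 1)
2·[TMH] = 1/6, 2·[ZTG] = -5/12
[TMH]:[ZTG] = 1/6:-5/12 = -2/5

[TMH]:[ZTG] = -2/5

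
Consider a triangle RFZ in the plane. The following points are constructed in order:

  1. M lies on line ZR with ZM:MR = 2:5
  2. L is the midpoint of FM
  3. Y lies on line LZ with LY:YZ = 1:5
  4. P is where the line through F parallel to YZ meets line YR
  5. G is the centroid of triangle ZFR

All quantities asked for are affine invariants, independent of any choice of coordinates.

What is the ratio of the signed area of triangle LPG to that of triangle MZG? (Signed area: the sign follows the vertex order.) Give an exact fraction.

[LPG]:[MZG] = -23/56

Work in coordinates with R = (0, 0), F = (1, 0), Z = (0, 1).
1. M lies on line ZR with ZM:MR = 2:5 ⇒ M = (0, 5/7)
2. L is the midpoint of FM ⇒ L = (1/2, 5/14)
3. Y lies on line LZ with LY:YZ = 1:5 ⇒ Y = (5/12, 13/28)
4. P is where the line through F parallel to YZ meets line YR ⇒ P = (15/28, 117/196)
5. G is the centroid of triangle ZFR ⇒ G = (1/3, 1/3)
2·[LPG] = 23/588, 2·[MZG] = -2/21
[LPG]:[MZG] = 23/588:-2/21 = -23/56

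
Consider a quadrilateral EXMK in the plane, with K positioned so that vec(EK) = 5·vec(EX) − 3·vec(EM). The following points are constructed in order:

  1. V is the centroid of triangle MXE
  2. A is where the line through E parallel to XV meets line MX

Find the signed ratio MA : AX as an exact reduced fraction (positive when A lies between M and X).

MA:AX = -2

Assign E = (0, 0), X = (1, 0), M = (0, 1), K = (5, -3) — the answer is frame-independent, so this choice is without loss of generality.
1. V is the centroid of triangle MXE ⇒ V = (1/3, 1/3)
2. A is where the line through E parallel to XV meets line MX ⇒ A = (2, -1)
A = M + t·(X−M) with t = 2, so MA:AX = t:(1−t) = 2:-1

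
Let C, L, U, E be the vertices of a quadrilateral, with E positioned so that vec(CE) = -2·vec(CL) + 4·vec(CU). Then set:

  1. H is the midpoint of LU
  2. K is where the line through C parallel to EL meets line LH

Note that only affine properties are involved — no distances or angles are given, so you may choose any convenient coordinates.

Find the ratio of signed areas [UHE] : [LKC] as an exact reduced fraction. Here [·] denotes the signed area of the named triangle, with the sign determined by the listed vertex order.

[UHE]:[LKC] = 1/8

Choose coordinates C = (0, 0), L = (1, 0), U = (0, 1), E = (-2, 4).
1. H is the midpoint of LU ⇒ H = (1/2, 1/2)
2. K is where the line through C parallel to EL meets line LH ⇒ K = (-3, 4)
2·[UHE] = 1/2, 2·[LKC] = 4
[UHE]:[LKC] = 1/2:4 = 1/8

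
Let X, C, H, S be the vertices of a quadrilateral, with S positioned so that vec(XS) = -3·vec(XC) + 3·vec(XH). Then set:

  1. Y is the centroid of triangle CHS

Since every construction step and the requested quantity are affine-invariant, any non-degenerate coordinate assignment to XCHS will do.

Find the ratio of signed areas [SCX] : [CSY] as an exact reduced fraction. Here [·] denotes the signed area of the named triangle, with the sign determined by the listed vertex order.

[SCX]:[CSY] = 9

Set X = (0, 0), C = (1, 0), H = (0, 1), S = (-3, 3); any affine frame gives the same invariant.
1. Y is the centroid of triangle CHS ⇒ Y = (-2/3, 4/3)
2·[SCX] = -3, 2·[CSY] = -1/3
[SCX]:[CSY] = -3:-1/3 = 9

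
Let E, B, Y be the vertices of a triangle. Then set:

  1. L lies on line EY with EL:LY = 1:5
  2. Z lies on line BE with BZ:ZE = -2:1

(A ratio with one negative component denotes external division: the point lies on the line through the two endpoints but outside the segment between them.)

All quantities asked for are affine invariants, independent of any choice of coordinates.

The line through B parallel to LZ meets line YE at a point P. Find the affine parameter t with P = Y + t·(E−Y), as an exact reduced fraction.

Choose coordinates E = (0, 0), B = (1, 0), Y = (0, 1).
1. L lies on line EY with EL:LY = 1:5 ⇒ L = (0, 1/6)
2. Z lies on line BE with BZ:ZE = -2:1 ⇒ Z = (-1, 0)
through B parallel to LZ: direction (-1, -1/6); meets YE at P = (0, -1/6)
P = Y + t·(E−Y) with t = 7/6

t = 7/6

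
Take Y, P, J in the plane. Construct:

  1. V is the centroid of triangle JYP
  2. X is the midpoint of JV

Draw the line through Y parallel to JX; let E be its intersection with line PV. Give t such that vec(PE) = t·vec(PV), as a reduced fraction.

Work in coordinates with Y = (0, 0), P = (1, 0), J = (0, 1).
1. V is the centroid of triangle JYP ⇒ V = (1/3, 1/3)
2. X is the midpoint of JV ⇒ X = (1/6, 2/3)
through Y parallel to JX: direction (1/6, -1/3); meets PV at E = (-1/3, 2/3)
E = P + t·(V−P) with t = 2

t = 2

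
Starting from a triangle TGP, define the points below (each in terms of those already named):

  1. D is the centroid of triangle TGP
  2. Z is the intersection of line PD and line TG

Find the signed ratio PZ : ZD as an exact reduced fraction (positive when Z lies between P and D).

Work in coordinates with T = (0, 0), G = (1, 0), P = (0, 1).
1. D is the centroid of triangle TGP ⇒ D = (1/3, 1/3)
2. Z is the intersection of line PD and line TG ⇒ Z = (1/2, 0)
Z = P + t·(D−P) with t = 3/2, so PZ:ZD = t:(1−t) = 3/2:-1/2

PZ:ZD = -3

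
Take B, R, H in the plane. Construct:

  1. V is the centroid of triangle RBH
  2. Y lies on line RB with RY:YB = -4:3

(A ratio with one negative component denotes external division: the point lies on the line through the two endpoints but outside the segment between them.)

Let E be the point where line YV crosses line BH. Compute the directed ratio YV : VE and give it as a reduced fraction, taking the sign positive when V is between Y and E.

Choose coordinates B = (0, 0), R = (1, 0), H = (0, 1).
1. V is the centroid of triangle RBH ⇒ V = (1/3, 1/3)
2. Y lies on line RB with RY:YB = -4:3 ⇒ Y = (-3, 0)
line YV meets BH at E = (0, 3/10)
V = Y + t·(E−Y) with t = 10/9, so YV:VE = 10/9:-1/9

YV:VE = -10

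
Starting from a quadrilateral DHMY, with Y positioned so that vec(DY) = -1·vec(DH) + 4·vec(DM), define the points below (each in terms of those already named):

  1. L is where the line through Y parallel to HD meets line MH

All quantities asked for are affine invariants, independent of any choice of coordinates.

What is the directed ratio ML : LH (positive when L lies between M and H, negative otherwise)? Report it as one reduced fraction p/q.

Choose coordinates D = (0, 0), H = (1, 0), M = (0, 1), Y = (-1, 4).
1. L is where the line through Y parallel to HD meets line MH ⇒ L = (-3, 4)
L = M + t·(H−M) with t = -3, so ML:LH = t:(1−t) = -3:4

ML:LH = -3/4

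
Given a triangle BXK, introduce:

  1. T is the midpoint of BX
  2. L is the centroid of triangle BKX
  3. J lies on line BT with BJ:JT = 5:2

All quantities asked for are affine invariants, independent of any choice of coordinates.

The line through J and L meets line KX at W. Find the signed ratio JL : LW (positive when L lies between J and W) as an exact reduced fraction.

Set B = (0, 0), X = (1, 0), K = (0, 1); any affine frame gives the same invariant.
1. T is the midpoint of BX ⇒ T = (1/2, 0)
2. L is the centroid of triangle BKX ⇒ L = (1/3, 1/3)
3. J lies on line BT with BJ:JT = 5:2 ⇒ J = (5/14, 0)
line JL meets KX at W = (4/13, 9/13)
L = J + t·(W−J) with t = 13/27, so JL:LW = 13/27:14/27

JL:LW = 13/14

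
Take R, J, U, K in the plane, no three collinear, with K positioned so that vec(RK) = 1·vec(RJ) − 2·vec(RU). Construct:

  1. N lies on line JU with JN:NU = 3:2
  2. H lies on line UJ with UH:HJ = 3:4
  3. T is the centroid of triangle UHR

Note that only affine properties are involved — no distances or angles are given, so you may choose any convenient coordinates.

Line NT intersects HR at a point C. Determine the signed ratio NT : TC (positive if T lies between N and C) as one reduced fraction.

NT:TC = -4/5

Choose coordinates R = (0, 0), J = (1, 0), U = (0, 1), K = (1, -2).
1. N lies on line JU with JN:NU = 3:2 ⇒ N = (2/5, 3/5)
2. H lies on line UJ with UH:HJ = 3:4 ⇒ H = (3/7, 4/7)
3. T is the centroid of triangle UHR ⇒ T = (1/7, 11/21)
line NT meets HR at C = (13/28, 13/21)
T = N + t·(C−N) with t = -4, so NT:TC = -4:5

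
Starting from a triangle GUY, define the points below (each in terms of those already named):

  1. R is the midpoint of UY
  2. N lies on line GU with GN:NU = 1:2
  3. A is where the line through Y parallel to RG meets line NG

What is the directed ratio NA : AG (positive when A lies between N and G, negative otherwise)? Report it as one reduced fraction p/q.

NA:AG = -4/3

Set G = (0, 0), U = (1, 0), Y = (0, 1); any affine frame gives the same invariant.
1. R is the midpoint of UY ⇒ R = (1/2, 1/2)
2. N lies on line GU with GN:NU = 1:2 ⇒ N = (1/3, 0)
3. A is where the line through Y parallel to RG meets line NG ⇒ A = (-1, 0)
A = N + t·(G−N) with t = 4, so NA:AG = t:(1−t) = 4:-3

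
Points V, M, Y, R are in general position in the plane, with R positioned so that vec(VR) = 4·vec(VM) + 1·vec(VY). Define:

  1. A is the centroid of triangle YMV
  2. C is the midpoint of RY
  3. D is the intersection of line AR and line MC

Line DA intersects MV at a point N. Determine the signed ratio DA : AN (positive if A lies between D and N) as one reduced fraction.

DA:AN = 2/3

Set V = (0, 0), M = (1, 0), Y = (0, 1), R = (4, 1); any affine frame gives the same invariant.
1. A is the centroid of triangle YMV ⇒ A = (1/3, 1/3)
2. C is the midpoint of RY ⇒ C = (2, 1)
3. D is the intersection of line AR and line MC ⇒ D = (14/9, 5/9)
line DA meets MV at N = (-3/2, 0)
A = D + t·(N−D) with t = 2/5, so DA:AN = 2/5:3/5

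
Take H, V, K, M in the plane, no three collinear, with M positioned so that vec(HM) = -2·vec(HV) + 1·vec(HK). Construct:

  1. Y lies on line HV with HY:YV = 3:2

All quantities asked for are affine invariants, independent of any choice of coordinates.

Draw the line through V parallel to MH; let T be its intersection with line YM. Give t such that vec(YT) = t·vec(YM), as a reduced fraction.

Assign H = (0, 0), V = (1, 0), K = (0, 1), M = (-2, 1) — the answer is frame-independent, so this choice is without loss of generality.
1. Y lies on line HV with HY:YV = 3:2 ⇒ Y = (3/5, 0)
through V parallel to MH: direction (2, -1); meets YM at T = (7/3, -2/3)
T = Y + t·(M−Y) with t = -2/3

t = -2/3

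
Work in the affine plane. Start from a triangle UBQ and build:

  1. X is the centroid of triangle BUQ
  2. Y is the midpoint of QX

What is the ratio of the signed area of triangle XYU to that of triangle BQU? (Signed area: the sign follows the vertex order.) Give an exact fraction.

[XYU]:[BQU] = 1/6

Set U = (0, 0), B = (1, 0), Q = (0, 1); any affine frame gives the same invariant.
1. X is the centroid of triangle BUQ ⇒ X = (1/3, 1/3)
2. Y is the midpoint of QX ⇒ Y = (1/6, 2/3)
2·[XYU] = 1/6, 2·[BQU] = 1
[XYU]:[BQU] = 1/6:1 = 1/6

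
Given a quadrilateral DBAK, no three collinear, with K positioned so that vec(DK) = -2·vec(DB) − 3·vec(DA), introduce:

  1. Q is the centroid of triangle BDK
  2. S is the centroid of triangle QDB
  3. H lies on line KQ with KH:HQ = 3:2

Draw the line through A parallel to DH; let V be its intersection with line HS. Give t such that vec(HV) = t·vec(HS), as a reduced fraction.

Assign D = (0, 0), B = (1, 0), A = (0, 1), K = (-2, -3) — the answer is frame-independent, so this choice is without loss of generality.
1. Q is the centroid of triangle BDK ⇒ Q = (-1/3, -1)
2. S is the centroid of triangle QDB ⇒ S = (2/9, -1/3)
3. H lies on line KQ with KH:HQ = 3:2 ⇒ H = (-1, -9/5)
through A parallel to DH: direction (-1, -9/5); meets HS at V = (-8/3, -19/5)
V = H + t·(S−H) with t = -15/11

t = -15/11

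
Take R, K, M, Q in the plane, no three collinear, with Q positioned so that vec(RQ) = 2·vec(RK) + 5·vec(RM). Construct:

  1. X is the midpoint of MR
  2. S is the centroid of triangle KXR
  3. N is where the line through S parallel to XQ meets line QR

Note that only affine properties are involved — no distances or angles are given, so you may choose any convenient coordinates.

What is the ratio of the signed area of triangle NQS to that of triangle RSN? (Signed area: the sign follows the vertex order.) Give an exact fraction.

Work in coordinates with R = (0, 0), K = (1, 0), M = (0, 1), Q = (2, 5).
1. X is the midpoint of MR ⇒ X = (0, 1/2)
2. S is the centroid of triangle KXR ⇒ S = (1/3, 1/6)
3. N is where the line through S parallel to XQ meets line QR ⇒ N = (-7/3, -35/6)
2·[NQS] = -26/9, 2·[RSN] = -14/9
[NQS]:[RSN] = -26/9:-14/9 = 13/7

[NQS]:[RSN] = 13/7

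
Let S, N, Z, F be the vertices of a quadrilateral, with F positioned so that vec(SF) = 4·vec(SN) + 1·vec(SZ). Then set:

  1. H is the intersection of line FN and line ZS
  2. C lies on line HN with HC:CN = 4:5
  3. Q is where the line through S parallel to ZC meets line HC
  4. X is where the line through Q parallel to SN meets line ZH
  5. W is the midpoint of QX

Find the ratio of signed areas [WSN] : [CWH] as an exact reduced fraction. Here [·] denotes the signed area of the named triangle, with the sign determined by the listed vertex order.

Assign S = (0, 0), N = (1, 0), Z = (0, 1), F = (4, 1) — the answer is frame-independent, so this choice is without loss of generality.
1. H is the intersection of line FN and line ZS ⇒ H = (0, -1/3)
2. C lies on line HN with HC:CN = 4:5 ⇒ C = (4/9, -5/27)
3. Q is where the line through S parallel to ZC meets line HC ⇒ Q = (1/9, -8/27)
4. X is where the line through Q parallel to SN meets line ZH ⇒ X = (0, -8/27)
5. W is the midpoint of QX ⇒ W = (1/18, -8/27)
2·[WSN] = -8/27, 2·[CWH] = 2/243
[WSN]:[CWH] = -8/27:2/243 = -36

[WSN]:[CWH] = -36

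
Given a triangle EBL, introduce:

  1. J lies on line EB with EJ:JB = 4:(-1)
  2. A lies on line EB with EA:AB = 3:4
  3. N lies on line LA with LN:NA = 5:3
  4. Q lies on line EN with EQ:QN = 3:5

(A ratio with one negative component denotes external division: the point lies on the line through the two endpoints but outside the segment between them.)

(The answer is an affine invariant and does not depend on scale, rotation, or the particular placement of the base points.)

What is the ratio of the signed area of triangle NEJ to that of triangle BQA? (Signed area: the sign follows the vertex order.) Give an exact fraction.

Set E = (0, 0), B = (1, 0), L = (0, 1); any affine frame gives the same invariant.
1. J lies on line EB with EJ:JB = 4:(-1) ⇒ J = (4/3, 0)
2. A lies on line EB with EA:AB = 3:4 ⇒ A = (3/7, 0)
3. N lies on line LA with LN:NA = 5:3 ⇒ N = (15/56, 3/8)
4. Q lies on line EN with EQ:QN = 3:5 ⇒ Q = (45/448, 9/64)
2·[NEJ] = 1/2, 2·[BQA] = 9/112
[NEJ]:[BQA] = 1/2:9/112 = 56/9

[NEJ]:[BQA] = 56/9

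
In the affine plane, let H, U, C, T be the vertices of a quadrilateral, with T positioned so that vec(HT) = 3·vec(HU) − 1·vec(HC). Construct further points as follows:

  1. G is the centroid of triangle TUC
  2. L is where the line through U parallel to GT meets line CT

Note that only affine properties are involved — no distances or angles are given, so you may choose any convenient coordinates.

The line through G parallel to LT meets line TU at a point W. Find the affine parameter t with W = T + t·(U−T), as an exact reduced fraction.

t = 1/3

Set H = (0, 0), U = (1, 0), C = (0, 1), T = (3, -1); any affine frame gives the same invariant.
1. G is the centroid of triangle TUC ⇒ G = (4/3, 0)
2. L is where the line through U parallel to GT meets line CT ⇒ L = (6, -3)
through G parallel to LT: direction (-3, 2); meets TU at W = (7/3, -2/3)
W = T + t·(U−T) with t = 1/3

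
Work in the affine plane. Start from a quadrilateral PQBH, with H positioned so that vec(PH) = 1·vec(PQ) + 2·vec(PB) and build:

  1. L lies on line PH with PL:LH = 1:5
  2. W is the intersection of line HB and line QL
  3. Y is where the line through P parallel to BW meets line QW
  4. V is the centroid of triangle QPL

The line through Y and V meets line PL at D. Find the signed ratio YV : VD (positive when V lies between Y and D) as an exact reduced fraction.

YV:VD = -4/7

Work in coordinates with P = (0, 0), Q = (1, 0), B = (0, 1), H = (1, 2).
1. L lies on line PH with PL:LH = 1:5 ⇒ L = (1/6, 1/3)
2. W is the intersection of line HB and line QL ⇒ W = (-3/7, 4/7)
3. Y is where the line through P parallel to BW meets line QW ⇒ Y = (2/7, 2/7)
4. V is the centroid of triangle QPL ⇒ V = (7/18, 1/9)
line YV meets PL at D = (5/24, 5/12)
V = Y + t·(D−Y) with t = -4/3, so YV:VD = -4/3:7/3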